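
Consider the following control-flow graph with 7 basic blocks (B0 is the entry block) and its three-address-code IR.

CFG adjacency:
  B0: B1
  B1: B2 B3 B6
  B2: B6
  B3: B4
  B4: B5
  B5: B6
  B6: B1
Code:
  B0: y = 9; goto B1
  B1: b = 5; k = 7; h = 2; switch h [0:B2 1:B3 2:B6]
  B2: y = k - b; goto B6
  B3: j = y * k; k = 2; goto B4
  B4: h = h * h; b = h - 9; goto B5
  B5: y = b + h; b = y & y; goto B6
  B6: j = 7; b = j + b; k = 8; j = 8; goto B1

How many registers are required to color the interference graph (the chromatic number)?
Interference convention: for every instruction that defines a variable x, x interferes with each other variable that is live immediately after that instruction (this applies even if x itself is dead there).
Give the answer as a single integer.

Per-block:
  B0: def={y} ue=∅
  B1: def={b,h,k} ue=∅
  B2: def={y} ue={b,k}
  B3: def={j,k} ue={k,y}
  B4: def={b,h} ue={h}
  B5: def={b,y} ue={b,h}
  B6: def={b,j,k} ue={b}

Liveness:
  B0: in=∅ out={y}
  B1: in={y} out={b,h,k,y}
  B2: in={b,k} out={b,y}
  B3: in={h,k,y} out={h}
  B4: in={h} out={b,h}
  B5: in={b,h} out={b,y}
  B6: in={b,y} out={y}

Interference:
  b↔{h,j,k,y}
  h↔{b,j,k,y}
  j↔{b,h,y}
  k↔{b,h,y}
  y↔{b,h,j,k}

Colouring:
  clique {b,h,j,y} ⇒ need ≥ 4
  4-colouring: r0={b}  r1={h}  r2={y}  r3={j,k}
  χ = 4

Answer: 4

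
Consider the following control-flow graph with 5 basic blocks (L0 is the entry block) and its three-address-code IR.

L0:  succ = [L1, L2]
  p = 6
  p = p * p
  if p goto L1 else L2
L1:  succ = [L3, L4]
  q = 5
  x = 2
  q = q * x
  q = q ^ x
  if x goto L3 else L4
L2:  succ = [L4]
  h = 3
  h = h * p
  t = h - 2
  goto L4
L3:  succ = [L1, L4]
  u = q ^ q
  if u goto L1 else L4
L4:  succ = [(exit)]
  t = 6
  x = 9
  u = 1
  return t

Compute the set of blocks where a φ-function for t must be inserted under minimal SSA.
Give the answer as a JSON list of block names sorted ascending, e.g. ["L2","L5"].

idom tree: L1←L0 L2←L0 L3←L1 L4←L0
Dom at joins:
  L1: preds {L0,L3}: {L0} ∩ {L0,L1,L3} = {L0}; idom=L0
  L4: preds {L1,L2,L3}: {L0,L1} ∩ {L0,L2} ∩ {L0,L1,L3} = {L0}; idom=L0

DF derivation:
  join L1 pred L0: · stop@L0
  join L1 pred L3: L3→L1 stop@L0
  join L4 pred L1: L1 stop@L0
  join L4 pred L2: L2 stop@L0
  join L4 pred L3: L3→L1 stop@L0
  L0: DF=∅
  L1: DF={L1,L4}
  L2: DF={L4}
  L3: DF={L1,L4}
  L4: DF=∅

φ for t: defs {L2,L4}
  DF⁺ = {L4}

Answer: ["L4"]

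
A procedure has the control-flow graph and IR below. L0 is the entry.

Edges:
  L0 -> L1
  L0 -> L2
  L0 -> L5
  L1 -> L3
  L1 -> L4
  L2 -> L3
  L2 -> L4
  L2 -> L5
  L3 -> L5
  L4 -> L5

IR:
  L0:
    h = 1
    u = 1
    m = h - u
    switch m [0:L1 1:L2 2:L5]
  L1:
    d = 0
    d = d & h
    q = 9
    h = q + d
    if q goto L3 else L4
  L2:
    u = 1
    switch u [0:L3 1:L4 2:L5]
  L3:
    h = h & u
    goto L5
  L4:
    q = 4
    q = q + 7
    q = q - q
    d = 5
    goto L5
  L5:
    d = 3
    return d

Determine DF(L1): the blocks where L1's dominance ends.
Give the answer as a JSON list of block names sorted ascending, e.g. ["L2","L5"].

Answer: ["L3", "L4"]

Working:
idom tree: L1←L0 L2←L0 L3←L0 L4←L0 L5←L0
Join-block Dom:
  L3: preds {L1,L2}: {L0,L1} ∩ {L0,L2} = {L0}; idom=L0
  L4: preds {L1,L2}: {L0,L1} ∩ {L0,L2} = {L0}; idom=L0
  L5: preds {L0,L2,L3,L4}: {L0} ∩ {L0,L2} ∩ {L0,L3} ∩ {L0,L4} = {L0}; idom=L0

DF derivation:
  join L3 pred L1: L1 stop@L0
  join L3 pred L2: L2 stop@L0
  join L4 pred L1: L1 stop@L0
  join L4 pred L2: L2 stop@L0
  join L5 pred L0: · stop@L0
  join L5 pred L2: L2 stop@L0
  join L5 pred L3: L3 stop@L0
  join L5 pred L4: L4 stop@L0
  DF(L0)=∅
  DF(L1)={L3,L4}
  DF(L2)={L3,L4,L5}
  DF(L3)={L5}
  DF(L4)={L5}
  DF(L5)=∅

DF(L1) = ["L3", "L4"]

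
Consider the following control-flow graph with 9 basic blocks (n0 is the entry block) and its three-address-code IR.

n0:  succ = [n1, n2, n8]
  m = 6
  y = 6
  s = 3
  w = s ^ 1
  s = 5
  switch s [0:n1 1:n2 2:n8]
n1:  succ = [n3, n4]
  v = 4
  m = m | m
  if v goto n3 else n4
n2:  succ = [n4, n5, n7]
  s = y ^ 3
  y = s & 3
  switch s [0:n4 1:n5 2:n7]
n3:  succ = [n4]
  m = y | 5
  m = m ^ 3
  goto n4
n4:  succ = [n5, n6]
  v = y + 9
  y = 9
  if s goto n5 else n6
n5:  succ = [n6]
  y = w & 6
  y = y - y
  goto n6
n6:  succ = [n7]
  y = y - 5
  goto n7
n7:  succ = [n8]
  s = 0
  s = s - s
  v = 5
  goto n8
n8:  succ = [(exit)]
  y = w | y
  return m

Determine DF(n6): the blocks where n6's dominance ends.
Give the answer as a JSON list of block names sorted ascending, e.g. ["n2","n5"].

idom tree: n1←n0 n2←n0 n3←n1 n4←n0 n5←n0 n6←n0 n7←n0 n8←n0
Dom∩ at merges:
  n4: preds {n1,n2,n3}: {n0,n1} ∩ {n0,n2} ∩ {n0,n1,n3} = {n0}; idom=n0
  n5: preds {n2,n4}: {n0,n2} ∩ {n0,n4} = {n0}; idom=n0
  n6: preds {n4,n5}: {n0,n4} ∩ {n0,n5} = {n0}; idom=n0
  n7: preds {n2,n6}: {n0,n2} ∩ {n0,n6} = {n0}; idom=n0
  n8: preds {n0,n7}: {n0} ∩ {n0,n7} = {n0}; idom=n0

DF derivation:
  join n4 pred n1: n1 stop@n0
  join n4 pred n2: n2 stop@n0
  join n4 pred n3: n3→n1 stop@n0
  join n5 pred n2: n2 stop@n0
  join n5 pred n4: n4 stop@n0
  join n6 pred n4: n4 stop@n0
  join n6 pred n5: n5 stop@n0
  join n7 pred n2: n2 stop@n0
  join n7 pred n6: n6 stop@n0
  join n8 pred n0: · stop@n0
  join n8 pred n7: n7 stop@n0
  n0 → ∅
  n1 → {n4}
  n2 → {n4,n5,n7}
  n3 → {n4}
  n4 → {n5,n6}
  n5 → {n6}
  n6 → {n7}
  n7 → {n8}
  n8 → ∅

DF(n6) = ["n7"]

Answer: ["n7"]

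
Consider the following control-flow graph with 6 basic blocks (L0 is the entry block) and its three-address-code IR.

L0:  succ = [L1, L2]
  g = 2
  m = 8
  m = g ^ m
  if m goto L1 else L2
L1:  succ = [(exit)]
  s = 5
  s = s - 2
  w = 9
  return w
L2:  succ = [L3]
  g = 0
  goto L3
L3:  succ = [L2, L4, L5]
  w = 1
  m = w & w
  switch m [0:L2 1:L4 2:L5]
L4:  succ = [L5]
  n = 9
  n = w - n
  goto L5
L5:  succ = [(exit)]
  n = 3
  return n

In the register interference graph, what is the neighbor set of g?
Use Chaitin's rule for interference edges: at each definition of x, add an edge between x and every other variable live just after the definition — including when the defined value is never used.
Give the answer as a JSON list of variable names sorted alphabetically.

Answer: ["m"]

Derivation:
def/use:
  L0: def={g,m} ue=∅
  L1: def={s,w} ue=∅
  L2: def={g} ue=∅
  L3: def={m,w} ue=∅
  L4: def={n} ue={w}
  L5: def={n} ue=∅

Live sets:
  live L0: ∅→∅
  live L1: ∅→∅
  live L2: ∅→∅
  live L3: ∅→{w}
  live L4: {w}→∅
  live L5: ∅→∅

Conflict graph:
  g: {m}
  m: {g,w}
  n: {w}
  s: ∅
  w: {m,n}

N(g) = ["m"]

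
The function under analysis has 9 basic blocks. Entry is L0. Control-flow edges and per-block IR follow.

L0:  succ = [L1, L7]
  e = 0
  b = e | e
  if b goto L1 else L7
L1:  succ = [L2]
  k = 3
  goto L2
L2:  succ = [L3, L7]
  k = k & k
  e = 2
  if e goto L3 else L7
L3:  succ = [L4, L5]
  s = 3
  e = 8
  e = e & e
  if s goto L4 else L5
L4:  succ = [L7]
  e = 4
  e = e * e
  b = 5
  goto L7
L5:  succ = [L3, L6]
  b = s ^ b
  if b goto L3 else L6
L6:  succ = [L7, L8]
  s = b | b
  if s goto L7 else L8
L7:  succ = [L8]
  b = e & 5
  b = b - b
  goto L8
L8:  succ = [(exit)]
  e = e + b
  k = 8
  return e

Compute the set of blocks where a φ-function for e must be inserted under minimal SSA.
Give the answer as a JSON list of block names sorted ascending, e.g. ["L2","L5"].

Answer: ["L3", "L7", "L8"]

Working:
idom tree: L1←L0 L2←L1 L3←L2 L4←L3 L5←L3 L6←L5 L7←L0 L8←L0
Join-block Dom:
  L3: preds {L2,L5}: {L0,L1,L2} ∩ {L0,L1,L2,L3,L5} = {L0,L1,L2}; idom=L2
  L7: preds {L0,L2,L4,L6}: {L0} ∩ {L0,L1,L2} ∩ {L0,L1,L2,L3,L4} ∩ {L0,L1,L2,L3,L5,L6} = {L0}; idom=L0
  L8: preds {L6,L7}: {L0,L1,L2,L3,L5,L6} ∩ {L0,L7} = {L0}; idom=L0

Frontier:
  L3←L2: walk · to L2
  L3←L5: walk L5→L3 to L2
  L7←L0: walk · to L0
  L7←L2: walk L2→L1 to L0
  L7←L4: walk L4→L3→L2→L1 to L0
  L7←L6: walk L6→L5→L3→L2→L1 to L0
  L8←L6: walk L6→L5→L3→L2→L1 to L0
  L8←L7: walk L7 to L0
  DF(L0)=∅
  DF(L1)={L7,L8}
  DF(L2)={L7,L8}
  DF(L3)={L3,L7,L8}
  DF(L4)={L7}
  DF(L5)={L3,L7,L8}
  DF(L6)={L7,L8}
  DF(L7)={L8}
  DF(L8)=∅

φ for e: defs {L0,L2,L3,L4,L8}
  DF⁺ = {L3,L7,L8}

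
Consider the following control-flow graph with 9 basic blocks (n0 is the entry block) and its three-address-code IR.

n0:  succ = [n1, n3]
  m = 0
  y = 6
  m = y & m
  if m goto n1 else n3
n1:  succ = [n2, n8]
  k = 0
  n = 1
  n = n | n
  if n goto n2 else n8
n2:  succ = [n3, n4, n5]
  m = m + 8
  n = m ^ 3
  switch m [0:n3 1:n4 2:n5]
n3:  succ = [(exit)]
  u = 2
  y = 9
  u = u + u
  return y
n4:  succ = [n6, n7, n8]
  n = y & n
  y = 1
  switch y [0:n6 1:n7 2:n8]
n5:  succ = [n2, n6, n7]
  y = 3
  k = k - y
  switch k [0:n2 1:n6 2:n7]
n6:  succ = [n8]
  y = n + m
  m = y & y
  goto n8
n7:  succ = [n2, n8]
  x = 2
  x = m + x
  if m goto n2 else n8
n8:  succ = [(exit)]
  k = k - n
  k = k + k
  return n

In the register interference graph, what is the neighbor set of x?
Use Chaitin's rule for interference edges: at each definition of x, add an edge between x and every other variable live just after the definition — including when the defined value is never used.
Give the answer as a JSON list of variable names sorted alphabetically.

Answer: ["k", "m", "n", "y"]

Working:
Per-block:
  n0: def={m,y} ue=∅
  n1: def={k,n} ue=∅
  n2: def={m,n} ue={m}
  n3: def={u,y} ue=∅
  n4: def={n,y} ue={n,y}
  n5: def={k,y} ue={k}
  n6: def={m,y} ue={m,n}
  n7: def={x} ue={m}
  n8: def={k} ue={k,n}

Liveness:
  n0 li=∅ lo={m,y}
  n1 li={m,y} lo={k,m,n,y}
  n2 li={k,m,y} lo={k,m,n,y}
  n3 li=∅ lo=∅
  n4 li={k,m,n,y} lo={k,m,n,y}
  n5 li={k,m,n} lo={k,m,n,y}
  n6 li={k,m,n} lo={k,n}
  n7 li={k,m,n,y} lo={k,m,n,y}
  n8 li={k,n} lo=∅

Conflict graph:
  k: {m,n,x,y}
  m: {k,n,x,y}
  n: {k,m,x,y}
  u: {y}
  x: {k,m,n,y}
  y: {k,m,n,u,x}

N(x) = ["k", "m", "n", "y"]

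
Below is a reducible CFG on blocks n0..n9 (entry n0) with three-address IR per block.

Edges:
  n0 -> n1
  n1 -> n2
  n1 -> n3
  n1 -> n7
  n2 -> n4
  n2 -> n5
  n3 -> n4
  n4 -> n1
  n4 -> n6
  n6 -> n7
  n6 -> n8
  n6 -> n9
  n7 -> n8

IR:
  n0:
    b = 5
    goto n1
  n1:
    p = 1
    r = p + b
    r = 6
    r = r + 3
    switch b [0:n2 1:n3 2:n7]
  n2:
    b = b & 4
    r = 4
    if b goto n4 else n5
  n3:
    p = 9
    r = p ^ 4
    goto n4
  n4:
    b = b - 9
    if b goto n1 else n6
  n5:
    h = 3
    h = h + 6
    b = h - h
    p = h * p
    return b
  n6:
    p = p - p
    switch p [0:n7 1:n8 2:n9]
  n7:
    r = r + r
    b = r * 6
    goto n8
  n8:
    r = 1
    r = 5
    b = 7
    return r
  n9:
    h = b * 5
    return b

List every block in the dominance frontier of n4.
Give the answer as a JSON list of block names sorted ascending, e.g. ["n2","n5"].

idom tree: n1←n0 n2←n1 n3←n1 n4←n1 n5←n2 n6←n4 n7←n1 n8←n1 n9←n6
Dom∩ at merges:
  n1: preds {n0,n4}: {n0} ∩ {n0,n1,n4} = {n0}; idom=n0
  n4: preds {n2,n3}: {n0,n1,n2} ∩ {n0,n1,n3} = {n0,n1}; idom=n1
  n7: preds {n1,n6}: {n0,n1} ∩ {n0,n1,n4,n6} = {n0,n1}; idom=n1
  n8: preds {n6,n7}: {n0,n1,n4,n6} ∩ {n0,n1,n7} = {n0,n1}; idom=n1

DF derivation:
  n1←n0: walk · to n0
  n1←n4: walk n4→n1 to n0
  n4←n2: walk n2 to n1
  n4←n3: walk n3 to n1
  n7←n1: walk · to n1
  n7←n6: walk n6→n4 to n1
  n8←n6: walk n6→n4 to n1
  n8←n7: walk n7 to n1
  n0: DF=∅
  n1: DF={n1}
  n2: DF={n4}
  n3: DF={n4}
  n4: DF={n1,n7,n8}
  n5: DF=∅
  n6: DF={n7,n8}
  n7: DF={n8}
  n8: DF=∅
  n9: DF=∅

DF(n4) = ["n1", "n7", "n8"]

Answer: ["n1", "n7", "n8"]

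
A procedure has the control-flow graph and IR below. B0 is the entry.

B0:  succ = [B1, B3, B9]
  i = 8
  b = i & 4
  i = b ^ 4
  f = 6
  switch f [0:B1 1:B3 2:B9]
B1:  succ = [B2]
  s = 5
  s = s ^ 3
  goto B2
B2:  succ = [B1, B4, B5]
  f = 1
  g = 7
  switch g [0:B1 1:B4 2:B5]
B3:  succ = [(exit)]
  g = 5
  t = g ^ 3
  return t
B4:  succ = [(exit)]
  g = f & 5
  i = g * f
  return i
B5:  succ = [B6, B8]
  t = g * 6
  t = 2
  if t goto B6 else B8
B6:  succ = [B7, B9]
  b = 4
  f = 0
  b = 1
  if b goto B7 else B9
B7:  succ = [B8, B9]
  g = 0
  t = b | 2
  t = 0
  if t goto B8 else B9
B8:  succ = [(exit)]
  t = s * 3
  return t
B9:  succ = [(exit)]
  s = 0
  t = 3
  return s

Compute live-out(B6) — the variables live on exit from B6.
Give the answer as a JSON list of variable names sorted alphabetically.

Per-block:
  B0: {b,f,i} / ∅
  B1: {s} / ∅
  B2: {f,g} / ∅
  B3: {g,t} / ∅
  B4: {g,i} / {f}
  B5: {t} / {g}
  B6: {b,f} / ∅
  B7: {g,t} / {b}
  B8: {t} / {s}
  B9: {s,t} / ∅

Live sets:
  live B0: ∅→∅
  live B1: ∅→{s}
  live B2: {s}→{f,g,s}
  live B3: ∅→∅
  live B4: {f}→∅
  live B5: {g,s}→{s}
  live B6: {s}→{b,s}
  live B7: {b,s}→{s}
  live B8: {s}→∅
  live B9: ∅→∅

live-out(B6) = ["b", "s"]

Answer: ["b", "s"]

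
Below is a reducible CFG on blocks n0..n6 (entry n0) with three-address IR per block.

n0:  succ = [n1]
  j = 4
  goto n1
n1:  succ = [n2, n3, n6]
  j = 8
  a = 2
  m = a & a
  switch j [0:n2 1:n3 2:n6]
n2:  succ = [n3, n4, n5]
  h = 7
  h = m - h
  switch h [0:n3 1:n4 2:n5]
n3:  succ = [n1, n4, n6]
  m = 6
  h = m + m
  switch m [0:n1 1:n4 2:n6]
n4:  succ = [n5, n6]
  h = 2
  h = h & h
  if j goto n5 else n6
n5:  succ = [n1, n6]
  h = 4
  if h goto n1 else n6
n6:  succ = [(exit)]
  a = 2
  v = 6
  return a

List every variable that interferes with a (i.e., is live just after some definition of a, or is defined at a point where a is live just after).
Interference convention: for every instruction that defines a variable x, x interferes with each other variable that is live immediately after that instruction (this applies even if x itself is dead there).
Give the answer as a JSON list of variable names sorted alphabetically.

Answer: ["j", "v"]

Working:
def/use:
  n0: {j} / ∅
  n1: {a,j,m} / ∅
  n2: {h} / {m}
  n3: {h,m} / ∅
  n4: {h} / {j}
  n5: {h} / ∅
  n6: {a,v} / ∅

Live sets:
  live n0: ∅→∅
  live n1: ∅→{j,m}
  live n2: {j,m}→{j}
  live n3: {j}→{j}
  live n4: {j}→∅
  live n5: ∅→∅
  live n6: ∅→∅

Interference:
  a — {j,v}
  h — {j,m}
  j — {a,h,m}
  m — {h,j}
  v — {a}

N(a) = ["j", "v"]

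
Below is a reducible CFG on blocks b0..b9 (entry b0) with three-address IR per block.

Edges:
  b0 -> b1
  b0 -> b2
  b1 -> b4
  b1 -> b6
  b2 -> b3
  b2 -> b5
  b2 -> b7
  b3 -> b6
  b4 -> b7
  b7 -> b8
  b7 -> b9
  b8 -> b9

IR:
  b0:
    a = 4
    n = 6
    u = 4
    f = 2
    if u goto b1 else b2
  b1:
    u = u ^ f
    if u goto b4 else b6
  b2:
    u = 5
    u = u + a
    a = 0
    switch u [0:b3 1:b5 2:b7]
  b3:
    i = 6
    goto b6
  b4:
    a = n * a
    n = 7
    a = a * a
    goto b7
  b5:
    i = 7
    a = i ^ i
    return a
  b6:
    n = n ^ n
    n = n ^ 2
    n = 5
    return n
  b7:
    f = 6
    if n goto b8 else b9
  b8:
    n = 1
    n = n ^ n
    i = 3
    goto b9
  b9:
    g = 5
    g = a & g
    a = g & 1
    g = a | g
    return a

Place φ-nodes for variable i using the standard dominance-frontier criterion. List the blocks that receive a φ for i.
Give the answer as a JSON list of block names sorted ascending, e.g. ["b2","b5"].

idom tree: b1←b0 b2←b0 b3←b2 b4←b1 b5←b2 b6←b0 b7←b0 b8←b7 b9←b7
Dom∩ at merges:
  b6: preds {b1,b3}: {b0,b1} ∩ {b0,b2,b3} = {b0}; idom=b0
  b7: preds {b2,b4}: {b0,b2} ∩ {b0,b1,b4} = {b0}; idom=b0
  b9: preds {b7,b8}: {b0,b7} ∩ {b0,b7,b8} = {b0,b7}; idom=b7

DF derivation:
  join b6 pred b1: b1 stop@b0
  join b6 pred b3: b3→b2 stop@b0
  join b7 pred b2: b2 stop@b0
  join b7 pred b4: b4→b1 stop@b0
  join b9 pred b7: · stop@b7
  join b9 pred b8: b8 stop@b7
  DF(b0)=∅
  DF(b1)={b6,b7}
  DF(b2)={b6,b7}
  DF(b3)={b6}
  DF(b4)={b7}
  DF(b5)=∅
  DF(b6)=∅
  DF(b7)=∅
  DF(b8)={b9}
  DF(b9)=∅

φ for i: defs {b3,b5,b8}
  DF⁺ = {b6,b9}

Answer: ["b6", "b9"]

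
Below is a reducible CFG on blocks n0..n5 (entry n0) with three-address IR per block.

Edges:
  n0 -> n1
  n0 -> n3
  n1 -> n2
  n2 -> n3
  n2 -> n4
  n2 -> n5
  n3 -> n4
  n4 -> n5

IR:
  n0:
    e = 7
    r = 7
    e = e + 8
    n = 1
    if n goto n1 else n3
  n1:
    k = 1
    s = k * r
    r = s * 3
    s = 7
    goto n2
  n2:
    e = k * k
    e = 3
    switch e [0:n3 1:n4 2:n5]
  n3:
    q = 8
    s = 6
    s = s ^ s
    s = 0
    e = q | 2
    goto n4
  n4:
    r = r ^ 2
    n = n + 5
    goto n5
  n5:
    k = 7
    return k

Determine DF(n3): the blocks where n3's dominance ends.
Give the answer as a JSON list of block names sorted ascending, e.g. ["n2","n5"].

Answer: ["n4"]

Analysis:
idom tree: n1←n0 n2←n1 n3←n0 n4←n0 n5←n0
Join-block Dom:
  n3: preds {n0,n2}: {n0} ∩ {n0,n1,n2} = {n0}; idom=n0
  n4: preds {n2,n3}: {n0,n1,n2} ∩ {n0,n3} = {n0}; idom=n0
  n5: preds {n2,n4}: {n0,n1,n2} ∩ {n0,n4} = {n0}; idom=n0

DF derivation:
  n3←n0: walk · to n0
  n3←n2: walk n2→n1 to n0
  n4←n2: walk n2→n1 to n0
  n4←n3: walk n3 to n0
  n5←n2: walk n2→n1 to n0
  n5←n4: walk n4 to n0
  DF(n0)=∅
  DF(n1)={n3,n4,n5}
  DF(n2)={n3,n4,n5}
  DF(n3)={n4}
  DF(n4)={n5}
  DF(n5)=∅

DF(n3) = ["n4"]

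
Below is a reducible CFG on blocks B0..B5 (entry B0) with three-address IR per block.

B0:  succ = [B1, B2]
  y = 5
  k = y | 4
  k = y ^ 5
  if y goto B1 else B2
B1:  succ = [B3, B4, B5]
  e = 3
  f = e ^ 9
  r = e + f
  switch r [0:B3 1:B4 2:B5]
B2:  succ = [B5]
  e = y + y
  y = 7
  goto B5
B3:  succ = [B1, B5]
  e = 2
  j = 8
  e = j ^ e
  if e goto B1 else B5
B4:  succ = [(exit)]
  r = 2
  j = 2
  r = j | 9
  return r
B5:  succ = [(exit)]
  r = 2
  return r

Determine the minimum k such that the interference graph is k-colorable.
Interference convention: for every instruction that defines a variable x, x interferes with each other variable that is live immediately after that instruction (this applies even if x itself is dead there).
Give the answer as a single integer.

Answer: 2

Working:
Per-block:
  B0 def {k,y} use ∅
  B1 def {e,f,r} use ∅
  B2 def {e,y} use {y}
  B3 def {e,j} use ∅
  B4 def {j,r} use ∅
  B5 def {r} use ∅

Backward fixpoint:
  live B0: ∅→{y}
  live B1: ∅→∅
  live B2: {y}→∅
  live B3: ∅→∅
  live B4: ∅→∅
  live B5: ∅→∅

Interference:
  e: {f,j}
  f: {e}
  j: {e}
  k: {y}
  r: ∅
  y: {k}

Colouring:
  {e,f} pairwise interfere (2-clique) ⇒ χ ≥ 2
  2-colouring: R0={e,k,r}  R1={f,j,y}
  χ = 2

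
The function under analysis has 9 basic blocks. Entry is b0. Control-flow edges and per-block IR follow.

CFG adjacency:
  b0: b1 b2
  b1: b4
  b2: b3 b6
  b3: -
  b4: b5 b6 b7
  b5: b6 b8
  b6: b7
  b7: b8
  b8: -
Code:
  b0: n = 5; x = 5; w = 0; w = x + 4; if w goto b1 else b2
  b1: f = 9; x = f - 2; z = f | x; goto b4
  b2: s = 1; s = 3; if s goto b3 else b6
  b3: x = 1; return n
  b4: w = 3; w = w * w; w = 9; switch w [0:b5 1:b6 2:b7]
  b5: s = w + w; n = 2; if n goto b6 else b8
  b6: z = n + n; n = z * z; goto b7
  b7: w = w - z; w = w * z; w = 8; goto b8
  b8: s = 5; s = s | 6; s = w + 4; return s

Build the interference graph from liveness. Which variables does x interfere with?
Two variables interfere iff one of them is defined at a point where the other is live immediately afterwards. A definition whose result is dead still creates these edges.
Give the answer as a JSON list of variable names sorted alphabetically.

Answer: ["f", "n", "w"]

Working:
Block summaries:
  b0: {n,w,x} / ∅
  b1: {f,x,z} / ∅
  b2: {s} / ∅
  b3: {x} / {n}
  b4: {w} / ∅
  b5: {n,s} / {w}
  b6: {n,z} / {n}
  b7: {w} / {w,z}
  b8: {s} / {w}

Backward fixpoint:
  live b0: ∅→{n,w}
  live b1: {n}→{n,z}
  live b2: {n,w}→{n,w}
  live b3: {n}→∅
  live b4: {n,z}→{n,w,z}
  live b5: {w}→{n,w}
  live b6: {n,w}→{w,z}
  live b7: {w,z}→{w}
  live b8: {w}→∅

Interference:
  f: {n,x}
  n: {f,s,w,x,z}
  s: {n,w}
  w: {n,s,x,z}
  x: {f,n,w}
  z: {n,w}

N(x) = ["f", "n", "w"]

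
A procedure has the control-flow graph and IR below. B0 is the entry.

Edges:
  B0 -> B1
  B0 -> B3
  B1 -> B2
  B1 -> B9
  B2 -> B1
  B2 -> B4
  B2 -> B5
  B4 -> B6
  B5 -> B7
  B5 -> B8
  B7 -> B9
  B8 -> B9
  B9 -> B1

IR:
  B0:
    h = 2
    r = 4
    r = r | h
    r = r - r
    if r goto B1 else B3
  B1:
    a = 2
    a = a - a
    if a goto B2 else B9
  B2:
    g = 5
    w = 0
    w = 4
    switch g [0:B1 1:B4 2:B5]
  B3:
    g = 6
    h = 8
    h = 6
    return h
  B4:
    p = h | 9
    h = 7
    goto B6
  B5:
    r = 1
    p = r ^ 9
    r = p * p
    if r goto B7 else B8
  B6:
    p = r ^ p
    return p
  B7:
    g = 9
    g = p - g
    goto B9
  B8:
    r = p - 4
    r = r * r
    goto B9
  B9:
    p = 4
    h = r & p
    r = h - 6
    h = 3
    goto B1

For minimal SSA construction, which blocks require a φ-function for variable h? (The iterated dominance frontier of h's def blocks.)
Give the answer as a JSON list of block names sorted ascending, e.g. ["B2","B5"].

Answer: ["B1"]

Analysis:
idom tree: B1←B0 B2←B1 B3←B0 B4←B2 B5←B2 B6←B4 B7←B5 B8←B5 B9←B1
Dom∩ at merges:
  B1: preds {B0,B2,B9}: {B0} ∩ {B0,B1,B2} ∩ {B0,B1,B9} = {B0}; idom=B0
  B9: preds {B1,B7,B8}: {B0,B1} ∩ {B0,B1,B2,B5,B7} ∩ {B0,B1,B2,B5,B8} = {B0,B1}; idom=B1

DF derivation:
  B1←B0: walk · to B0
  B1←B2: walk B2→B1 to B0
  B1←B9: walk B9→B1 to B0
  B9←B1: walk · to B1
  B9←B7: walk B7→B5→B2 to B1
  B9←B8: walk B8→B5→B2 to B1
  DF(B0)=∅
  DF(B1)={B1}
  DF(B2)={B1,B9}
  DF(B3)=∅
  DF(B4)=∅
  DF(B5)={B9}
  DF(B6)=∅
  DF(B7)={B9}
  DF(B8)={B9}
  DF(B9)={B1}

φ for h: defs {B0,B3,B4,B9}
  DF⁺ = {B1}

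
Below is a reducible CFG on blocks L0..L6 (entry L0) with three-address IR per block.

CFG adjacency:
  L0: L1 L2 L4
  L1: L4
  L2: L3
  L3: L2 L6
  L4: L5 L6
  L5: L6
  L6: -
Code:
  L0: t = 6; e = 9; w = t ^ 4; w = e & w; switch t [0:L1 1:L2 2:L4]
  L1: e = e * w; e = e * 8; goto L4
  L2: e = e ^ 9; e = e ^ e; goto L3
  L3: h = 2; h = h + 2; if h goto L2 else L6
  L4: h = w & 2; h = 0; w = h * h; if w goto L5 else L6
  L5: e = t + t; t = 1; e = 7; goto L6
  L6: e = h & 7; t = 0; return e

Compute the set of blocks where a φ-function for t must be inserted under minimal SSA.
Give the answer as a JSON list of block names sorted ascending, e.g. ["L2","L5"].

idom tree: L1←L0 L2←L0 L3←L2 L4←L0 L5←L4 L6←L0
Dom at joins:
  L2: preds {L0,L3}: {L0} ∩ {L0,L2,L3} = {L0}; idom=L0
  L4: preds {L0,L1}: {L0} ∩ {L0,L1} = {L0}; idom=L0
  L6: preds {L3,L4,L5}: {L0,L2,L3} ∩ {L0,L4} ∩ {L0,L4,L5} = {L0}; idom=L0

DF walk-up:
  join L2 pred L0: · stop@L0
  join L2 pred L3: L3→L2 stop@L0
  join L4 pred L0: · stop@L0
  join L4 pred L1: L1 stop@L0
  join L6 pred L3: L3→L2 stop@L0
  join L6 pred L4: L4 stop@L0
  join L6 pred L5: L5→L4 stop@L0
  DF(L0)=∅
  DF(L1)={L4}
  DF(L2)={L2,L6}
  DF(L3)={L2,L6}
  DF(L4)={L6}
  DF(L5)={L6}
  DF(L6)=∅

φ for t: defs {L0,L5,L6}
  DF⁺ = {L6}

Answer: ["L6"]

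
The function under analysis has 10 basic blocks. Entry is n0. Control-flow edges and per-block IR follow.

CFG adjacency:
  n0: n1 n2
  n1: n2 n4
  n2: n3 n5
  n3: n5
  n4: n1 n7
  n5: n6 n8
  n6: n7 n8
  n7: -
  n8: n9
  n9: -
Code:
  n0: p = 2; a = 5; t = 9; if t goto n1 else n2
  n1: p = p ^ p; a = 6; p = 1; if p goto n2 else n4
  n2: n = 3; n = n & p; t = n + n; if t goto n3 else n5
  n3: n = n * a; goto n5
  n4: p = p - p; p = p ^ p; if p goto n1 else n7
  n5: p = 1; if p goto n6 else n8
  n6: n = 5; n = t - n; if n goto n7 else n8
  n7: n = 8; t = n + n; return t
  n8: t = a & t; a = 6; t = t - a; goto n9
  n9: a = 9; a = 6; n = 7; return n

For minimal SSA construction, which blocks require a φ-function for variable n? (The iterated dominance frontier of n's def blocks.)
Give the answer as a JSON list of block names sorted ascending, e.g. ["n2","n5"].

Answer: ["n5", "n7", "n8"]

Working:
idom tree: n1←n0 n2←n0 n3←n2 n4←n1 n5←n2 n6←n5 n7←n0 n8←n5 n9←n8
Join-block Dom:
  n1: preds {n0,n4}: {n0} ∩ {n0,n1,n4} = {n0}; idom=n0
  n2: preds {n0,n1}: {n0} ∩ {n0,n1} = {n0}; idom=n0
  n5: preds {n2,n3}: {n0,n2} ∩ {n0,n2,n3} = {n0,n2}; idom=n2
  n7: preds {n4,n6}: {n0,n1,n4} ∩ {n0,n2,n5,n6} = {n0}; idom=n0
  n8: preds {n5,n6}: {n0,n2,n5} ∩ {n0,n2,n5,n6} = {n0,n2,n5}; idom=n5

DF walk-up:
  join n1 pred n0: · stop@n0
  join n1 pred n4: n4→n1 stop@n0
  join n2 pred n0: · stop@n0
  join n2 pred n1: n1 stop@n0
  join n5 pred n2: · stop@n2
  join n5 pred n3: n3 stop@n2
  join n7 pred n4: n4→n1 stop@n0
  join n7 pred n6: n6→n5→n2 stop@n0
  join n8 pred n5: · stop@n5
  join n8 pred n6: n6 stop@n5
  n0 → ∅
  n1 → {n1,n2,n7}
  n2 → {n7}
  n3 → {n5}
  n4 → {n1,n7}
  n5 → {n7}
  n6 → {n7,n8}
  n7 → ∅
  n8 → ∅
  n9 → ∅

φ for n: defs {n2,n3,n6,n7,n9}
  DF⁺ = {n5,n7,n8}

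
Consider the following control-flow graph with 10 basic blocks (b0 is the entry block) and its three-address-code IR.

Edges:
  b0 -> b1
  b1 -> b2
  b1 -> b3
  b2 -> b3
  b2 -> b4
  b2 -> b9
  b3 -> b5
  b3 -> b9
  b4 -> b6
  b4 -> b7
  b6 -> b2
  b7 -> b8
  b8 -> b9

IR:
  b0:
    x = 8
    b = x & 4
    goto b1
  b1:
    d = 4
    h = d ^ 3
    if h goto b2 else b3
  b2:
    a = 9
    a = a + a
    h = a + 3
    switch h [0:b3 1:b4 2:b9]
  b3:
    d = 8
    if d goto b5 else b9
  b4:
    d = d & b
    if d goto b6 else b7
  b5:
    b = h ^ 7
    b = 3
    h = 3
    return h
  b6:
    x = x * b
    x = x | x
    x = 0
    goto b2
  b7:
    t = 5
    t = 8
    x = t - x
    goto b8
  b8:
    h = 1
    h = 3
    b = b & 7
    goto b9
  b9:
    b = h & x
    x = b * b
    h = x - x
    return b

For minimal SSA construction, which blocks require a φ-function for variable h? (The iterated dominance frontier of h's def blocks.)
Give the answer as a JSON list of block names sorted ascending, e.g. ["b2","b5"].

idom tree: b1←b0 b2←b1 b3←b1 b4←b2 b5←b3 b6←b4 b7←b4 b8←b7 b9←b1
Dom∩ at merges:
  b2: preds {b1,b6}: {b0,b1} ∩ {b0,b1,b2,b4,b6} = {b0,b1}; idom=b1
  b3: preds {b1,b2}: {b0,b1} ∩ {b0,b1,b2} = {b0,b1}; idom=b1
  b9: preds {b2,b3,b8}: {b0,b1,b2} ∩ {b0,b1,b3} ∩ {b0,b1,b2,b4,b7,b8} = {b0,b1}; idom=b1

DF derivation:
  join b2 pred b1: · stop@b1
  join b2 pred b6: b6→b4→b2 stop@b1
  join b3 pred b1: · stop@b1
  join b3 pred b2: b2 stop@b1
  join b9 pred b2: b2 stop@b1
  join b9 pred b3: b3 stop@b1
  join b9 pred b8: b8→b7→b4→b2 stop@b1
  DF(b0)=∅
  DF(b1)=∅
  DF(b2)={b2,b3,b9}
  DF(b3)={b9}
  DF(b4)={b2,b9}
  DF(b5)=∅
  DF(b6)={b2}
  DF(b7)={b9}
  DF(b8)={b9}
  DF(b9)=∅

φ for h: defs {b1,b2,b5,b8,b9}
  DF⁺ = {b2,b3,b9}

Answer: ["b2", "b3", "b9"]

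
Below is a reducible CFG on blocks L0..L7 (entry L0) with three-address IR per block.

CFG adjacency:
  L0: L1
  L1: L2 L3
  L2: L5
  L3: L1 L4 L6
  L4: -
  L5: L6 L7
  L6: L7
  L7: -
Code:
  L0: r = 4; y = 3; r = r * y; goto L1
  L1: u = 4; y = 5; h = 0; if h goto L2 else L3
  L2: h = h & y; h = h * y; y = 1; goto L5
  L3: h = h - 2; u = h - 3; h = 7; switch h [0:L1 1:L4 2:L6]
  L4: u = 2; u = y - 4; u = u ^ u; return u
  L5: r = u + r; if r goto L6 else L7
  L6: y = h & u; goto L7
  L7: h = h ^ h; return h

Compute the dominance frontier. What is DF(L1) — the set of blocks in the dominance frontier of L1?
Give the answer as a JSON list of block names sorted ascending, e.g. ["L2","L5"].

idom tree: L1←L0 L2←L1 L3←L1 L4←L3 L5←L2 L6←L1 L7←L1
Dom at joins:
  L1: preds {L0,L3}: {L0} ∩ {L0,L1,L3} = {L0}; idom=L0
  L6: preds {L3,L5}: {L0,L1,L3} ∩ {L0,L1,L2,L5} = {L0,L1}; idom=L1
  L7: preds {L5,L6}: {L0,L1,L2,L5} ∩ {L0,L1,L6} = {L0,L1}; idom=L1

DF derivation:
  L1←L0: walk · to L0
  L1←L3: walk L3→L1 to L0
  L6←L3: walk L3 to L1
  L6←L5: walk L5→L2 to L1
  L7←L5: walk L5→L2 to L1
  L7←L6: walk L6 to L1
  DF(L0)=∅
  DF(L1)={L1}
  DF(L2)={L6,L7}
  DF(L3)={L1,L6}
  DF(L4)=∅
  DF(L5)={L6,L7}
  DF(L6)={L7}
  DF(L7)=∅

DF(L1) = ["L1"]

Answer: ["L1"]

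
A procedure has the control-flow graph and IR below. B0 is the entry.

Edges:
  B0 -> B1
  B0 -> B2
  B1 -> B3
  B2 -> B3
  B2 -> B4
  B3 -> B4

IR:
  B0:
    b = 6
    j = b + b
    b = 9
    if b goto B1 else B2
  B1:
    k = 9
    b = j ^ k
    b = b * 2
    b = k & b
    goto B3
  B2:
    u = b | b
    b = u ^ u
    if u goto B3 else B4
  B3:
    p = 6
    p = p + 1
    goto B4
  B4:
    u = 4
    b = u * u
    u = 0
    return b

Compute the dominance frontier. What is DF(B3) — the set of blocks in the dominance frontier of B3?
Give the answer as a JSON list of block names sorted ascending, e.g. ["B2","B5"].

Answer: ["B4"]

Working:
idom tree: B1←B0 B2←B0 B3←B0 B4←B0
Join-block Dom:
  B3: preds {B1,B2}: {B0,B1} ∩ {B0,B2} = {B0}; idom=B0
  B4: preds {B2,B3}: {B0,B2} ∩ {B0,B3} = {B0}; idom=B0

DF derivation:
  B3←B1: walk B1 to B0
  B3←B2: walk B2 to B0
  B4←B2: walk B2 to B0
  B4←B3: walk B3 to B0
  B0 → ∅
  B1 → {B3}
  B2 → {B3,B4}
  B3 → {B4}
  B4 → ∅

DF(B3) = ["B4"]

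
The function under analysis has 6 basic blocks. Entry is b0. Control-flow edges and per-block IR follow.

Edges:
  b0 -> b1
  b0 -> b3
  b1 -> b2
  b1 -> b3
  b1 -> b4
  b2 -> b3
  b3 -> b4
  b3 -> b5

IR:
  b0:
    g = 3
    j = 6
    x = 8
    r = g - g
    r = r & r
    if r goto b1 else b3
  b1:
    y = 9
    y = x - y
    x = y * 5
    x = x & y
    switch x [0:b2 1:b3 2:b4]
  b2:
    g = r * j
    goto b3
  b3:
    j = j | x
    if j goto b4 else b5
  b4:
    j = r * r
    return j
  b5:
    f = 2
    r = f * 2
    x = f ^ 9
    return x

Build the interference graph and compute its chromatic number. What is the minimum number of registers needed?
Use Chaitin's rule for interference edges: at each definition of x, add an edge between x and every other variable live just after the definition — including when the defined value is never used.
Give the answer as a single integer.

Answer: 4

Derivation:
Block summaries:
  b0: def={g,j,r,x} ue=∅
  b1: def={x,y} ue={x}
  b2: def={g} ue={j,r}
  b3: def={j} ue={j,x}
  b4: def={j} ue={r}
  b5: def={f,r,x} ue=∅

Backward fixpoint:
  b0 li=∅ lo={j,r,x}
  b1 li={j,r,x} lo={j,r,x}
  b2 li={j,r,x} lo={j,r,x}
  b3 li={j,r,x} lo={r}
  b4 li={r} lo=∅
  b5 li=∅ lo=∅

Conflict graph:
  f: {r}
  g: {j,r,x}
  j: {g,r,x,y}
  r: {f,g,j,x,y}
  x: {g,j,r,y}
  y: {j,r,x}

Colouring:
  {g,j,r,x} pairwise interfere (4-clique) ⇒ χ ≥ 4
  4-colouring: R0={r}  R1={f,j}  R2={x}  R3={g,y}
  χ = 4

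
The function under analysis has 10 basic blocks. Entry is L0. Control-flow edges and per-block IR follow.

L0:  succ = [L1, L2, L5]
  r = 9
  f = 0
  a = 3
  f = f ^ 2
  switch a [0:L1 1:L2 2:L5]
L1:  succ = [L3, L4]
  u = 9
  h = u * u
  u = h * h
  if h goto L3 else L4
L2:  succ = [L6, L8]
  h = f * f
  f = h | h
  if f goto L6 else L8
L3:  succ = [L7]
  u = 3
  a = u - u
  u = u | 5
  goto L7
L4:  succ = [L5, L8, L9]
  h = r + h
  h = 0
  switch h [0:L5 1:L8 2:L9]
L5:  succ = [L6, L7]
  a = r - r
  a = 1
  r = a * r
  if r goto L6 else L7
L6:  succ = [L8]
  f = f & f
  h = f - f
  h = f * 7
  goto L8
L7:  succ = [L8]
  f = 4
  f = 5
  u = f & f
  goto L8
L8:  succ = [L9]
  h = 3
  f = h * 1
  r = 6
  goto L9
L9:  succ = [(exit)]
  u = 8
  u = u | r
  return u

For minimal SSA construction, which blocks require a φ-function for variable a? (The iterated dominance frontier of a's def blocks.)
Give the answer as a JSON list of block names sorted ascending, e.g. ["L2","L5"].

idom tree: L1←L0 L2←L0 L3←L1 L4←L1 L5←L0 L6←L0 L7←L0 L8←L0 L9←L0
Join-block Dom:
  L5: preds {L0,L4}: {L0} ∩ {L0,L1,L4} = {L0}; idom=L0
  L6: preds {L2,L5}: {L0,L2} ∩ {L0,L5} = {L0}; idom=L0
  L7: preds {L3,L5}: {L0,L1,L3} ∩ {L0,L5} = {L0}; idom=L0
  L8: preds {L2,L4,L6,L7}: {L0,L2} ∩ {L0,L1,L4} ∩ {L0,L6} ∩ {L0,L7} = {L0}; idom=L0
  L9: preds {L4,L8}: {L0,L1,L4} ∩ {L0,L8} = {L0}; idom=L0

Frontier:
  join L5 pred L0: · stop@L0
  join L5 pred L4: L4→L1 stop@L0
  join L6 pred L2: L2 stop@L0
  join L6 pred L5: L5 stop@L0
  join L7 pred L3: L3→L1 stop@L0
  join L7 pred L5: L5 stop@L0
  join L8 pred L2: L2 stop@L0
  join L8 pred L4: L4→L1 stop@L0
  join L8 pred L6: L6 stop@L0
  join L8 pred L7: L7 stop@L0
  join L9 pred L4: L4→L1 stop@L0
  join L9 pred L8: L8 stop@L0
  DF(L0)=∅
  DF(L1)={L5,L7,L8,L9}
  DF(L2)={L6,L8}
  DF(L3)={L7}
  DF(L4)={L5,L8,L9}
  DF(L5)={L6,L7}
  DF(L6)={L8}
  DF(L7)={L8}
  DF(L8)={L9}
  DF(L9)=∅

φ for a: defs {L0,L3,L5}
  DF⁺ = {L6,L7,L8,L9}

Answer: ["L6", "L7", "L8", "L9"]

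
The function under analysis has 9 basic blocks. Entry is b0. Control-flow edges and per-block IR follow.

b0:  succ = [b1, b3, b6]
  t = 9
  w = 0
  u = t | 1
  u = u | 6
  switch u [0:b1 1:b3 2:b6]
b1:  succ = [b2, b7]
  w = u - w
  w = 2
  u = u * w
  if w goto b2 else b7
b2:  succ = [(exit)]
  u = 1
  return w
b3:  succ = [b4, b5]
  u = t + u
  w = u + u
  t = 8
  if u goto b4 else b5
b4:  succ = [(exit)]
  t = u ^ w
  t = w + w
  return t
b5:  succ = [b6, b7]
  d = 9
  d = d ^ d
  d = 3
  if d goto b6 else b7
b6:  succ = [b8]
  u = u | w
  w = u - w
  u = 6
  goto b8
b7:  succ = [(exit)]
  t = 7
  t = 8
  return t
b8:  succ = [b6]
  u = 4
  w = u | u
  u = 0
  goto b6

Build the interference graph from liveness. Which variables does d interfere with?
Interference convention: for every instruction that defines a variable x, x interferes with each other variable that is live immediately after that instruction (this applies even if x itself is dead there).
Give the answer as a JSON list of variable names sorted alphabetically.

Answer: ["u", "w"]

Working:
def/use:
  b0 def {t,u,w} use ∅
  b1 def {u,w} use {u,w}
  b2 def {u} use {w}
  b3 def {t,u,w} use {t,u}
  b4 def {t} use {u,w}
  b5 def {d} use ∅
  b6 def {u,w} use {u,w}
  b7 def {t} use ∅
  b8 def {u,w} use ∅

Live sets:
  b0: in=∅ out={t,u,w}
  b1: in={u,w} out={w}
  b2: in={w} out=∅
  b3: in={t,u} out={u,w}
  b4: in={u,w} out=∅
  b5: in={u,w} out={u,w}
  b6: in={u,w} out=∅
  b7: in=∅ out=∅
  b8: in=∅ out={u,w}

Interfere edges:
  d↔{u,w}
  t↔{u,w}
  u↔{d,t,w}
  w↔{d,t,u}

N(d) = ["u", "w"]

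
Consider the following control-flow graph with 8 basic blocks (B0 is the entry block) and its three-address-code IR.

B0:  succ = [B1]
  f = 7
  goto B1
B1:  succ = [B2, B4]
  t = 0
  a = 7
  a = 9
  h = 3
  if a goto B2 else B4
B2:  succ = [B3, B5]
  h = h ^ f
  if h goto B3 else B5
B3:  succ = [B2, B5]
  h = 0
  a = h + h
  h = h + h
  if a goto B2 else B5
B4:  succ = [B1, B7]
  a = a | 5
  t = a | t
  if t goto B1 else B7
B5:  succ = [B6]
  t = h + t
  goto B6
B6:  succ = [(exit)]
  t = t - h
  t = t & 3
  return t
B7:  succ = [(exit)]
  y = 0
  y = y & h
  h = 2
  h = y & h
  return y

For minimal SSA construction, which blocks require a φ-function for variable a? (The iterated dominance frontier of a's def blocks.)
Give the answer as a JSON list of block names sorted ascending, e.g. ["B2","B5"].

Answer: ["B1", "B2", "B5"]

Derivation:
idom tree: B1←B0 B2←B1 B3←B2 B4←B1 B5←B2 B6←B5 B7←B4
Dom at joins:
  B1: preds {B0,B4}: {B0} ∩ {B0,B1,B4} = {B0}; idom=B0
  B2: preds {B1,B3}: {B0,B1} ∩ {B0,B1,B2,B3} = {B0,B1}; idom=B1
  B5: preds {B2,B3}: {B0,B1,B2} ∩ {B0,B1,B2,B3} = {B0,B1,B2}; idom=B2

DF walk-up:
  B1←B0: walk · to B0
  B1←B4: walk B4→B1 to B0
  B2←B1: walk · to B1
  B2←B3: walk B3→B2 to B1
  B5←B2: walk · to B2
  B5←B3: walk B3 to B2
  B0: DF=∅
  B1: DF={B1}
  B2: DF={B2}
  B3: DF={B2,B5}
  B4: DF={B1}
  B5: DF=∅
  B6: DF=∅
  B7: DF=∅

φ for a: defs {B1,B3,B4}
  DF⁺ = {B1,B2,B5}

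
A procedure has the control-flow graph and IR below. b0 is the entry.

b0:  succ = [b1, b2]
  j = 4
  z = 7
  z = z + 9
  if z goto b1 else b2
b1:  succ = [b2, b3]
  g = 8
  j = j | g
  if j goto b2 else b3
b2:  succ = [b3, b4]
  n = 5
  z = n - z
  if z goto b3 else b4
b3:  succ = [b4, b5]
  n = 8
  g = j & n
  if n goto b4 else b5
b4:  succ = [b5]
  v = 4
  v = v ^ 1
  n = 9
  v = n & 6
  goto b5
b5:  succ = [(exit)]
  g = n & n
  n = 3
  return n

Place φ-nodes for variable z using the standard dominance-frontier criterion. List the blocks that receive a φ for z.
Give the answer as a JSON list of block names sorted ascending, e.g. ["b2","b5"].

idom tree: b1←b0 b2←b0 b3←b0 b4←b0 b5←b0
Join-block Dom:
  b2: preds {b0,b1}: {b0} ∩ {b0,b1} = {b0}; idom=b0
  b3: preds {b1,b2}: {b0,b1} ∩ {b0,b2} = {b0}; idom=b0
  b4: preds {b2,b3}: {b0,b2} ∩ {b0,b3} = {b0}; idom=b0
  b5: preds {b3,b4}: {b0,b3} ∩ {b0,b4} = {b0}; idom=b0

Frontier:
  b2←b0: walk · to b0
  b2←b1: walk b1 to b0
  b3←b1: walk b1 to b0
  b3←b2: walk b2 to b0
  b4←b2: walk b2 to b0
  b4←b3: walk b3 to b0
  b5←b3: walk b3 to b0
  b5←b4: walk b4 to b0
  b0 → ∅
  b1 → {b2,b3}
  b2 → {b3,b4}
  b3 → {b4,b5}
  b4 → {b5}
  b5 → ∅

φ for z: defs {b0,b2}
  DF⁺ = {b3,b4,b5}

Answer: ["b3", "b4", "b5"]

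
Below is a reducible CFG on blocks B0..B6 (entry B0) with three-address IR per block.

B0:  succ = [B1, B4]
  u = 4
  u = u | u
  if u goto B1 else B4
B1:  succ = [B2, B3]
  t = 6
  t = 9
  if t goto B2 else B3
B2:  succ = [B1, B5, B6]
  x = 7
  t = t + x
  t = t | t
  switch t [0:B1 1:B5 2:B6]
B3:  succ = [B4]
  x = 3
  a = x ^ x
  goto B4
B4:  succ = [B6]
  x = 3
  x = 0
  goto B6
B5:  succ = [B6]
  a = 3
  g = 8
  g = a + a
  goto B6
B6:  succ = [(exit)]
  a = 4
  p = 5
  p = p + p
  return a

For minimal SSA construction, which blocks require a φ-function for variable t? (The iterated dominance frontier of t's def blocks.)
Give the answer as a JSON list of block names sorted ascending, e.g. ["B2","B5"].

Answer: ["B1", "B4", "B6"]

Working:
idom tree: B1←B0 B2←B1 B3←B1 B4←B0 B5←B2 B6←B0
Join-block Dom:
  B1: preds {B0,B2}: {B0} ∩ {B0,B1,B2} = {B0}; idom=B0
  B4: preds {B0,B3}: {B0} ∩ {B0,B1,B3} = {B0}; idom=B0
  B6: preds {B2,B4,B5}: {B0,B1,B2} ∩ {B0,B4} ∩ {B0,B1,B2,B5} = {B0}; idom=B0

DF derivation:
  B1←B0: walk · to B0
  B1←B2: walk B2→B1 to B0
  B4←B0: walk · to B0
  B4←B3: walk B3→B1 to B0
  B6←B2: walk B2→B1 to B0
  B6←B4: walk B4 to B0
  B6←B5: walk B5→B2→B1 to B0
  B0 → ∅
  B1 → {B1,B4,B6}
  B2 → {B1,B6}
  B3 → {B4}
  B4 → {B6}
  B5 → {B6}
  B6 → ∅

φ for t: defs {B1,B2}
  DF⁺ = {B1,B4,B6}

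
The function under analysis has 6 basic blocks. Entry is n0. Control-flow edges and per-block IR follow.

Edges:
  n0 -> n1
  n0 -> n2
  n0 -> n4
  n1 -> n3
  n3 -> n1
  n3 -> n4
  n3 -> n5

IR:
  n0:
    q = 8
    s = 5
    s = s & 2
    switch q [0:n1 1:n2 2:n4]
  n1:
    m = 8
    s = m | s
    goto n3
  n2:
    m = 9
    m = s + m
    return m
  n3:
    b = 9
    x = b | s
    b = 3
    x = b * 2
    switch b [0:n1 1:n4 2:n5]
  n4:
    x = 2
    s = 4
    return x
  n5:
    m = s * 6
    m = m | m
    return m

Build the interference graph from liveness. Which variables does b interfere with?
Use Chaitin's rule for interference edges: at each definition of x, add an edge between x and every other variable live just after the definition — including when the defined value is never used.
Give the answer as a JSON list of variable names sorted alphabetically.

def/use:
  n0: def={q,s} ue=∅
  n1: def={m,s} ue={s}
  n2: def={m} ue={s}
  n3: def={b,x} ue={s}
  n4: def={s,x} ue=∅
  n5: def={m} ue={s}

Backward fixpoint:
  n0 li=∅ lo={s}
  n1 li={s} lo={s}
  n2 li={s} lo=∅
  n3 li={s} lo={s}
  n4 li=∅ lo=∅
  n5 li={s} lo=∅

Interfere edges:
  b↔{s,x}
  m↔{s}
  q↔{s}
  s↔{b,m,q,x}
  x↔{b,s}

N(b) = ["s", "x"]

Answer: ["s", "x"]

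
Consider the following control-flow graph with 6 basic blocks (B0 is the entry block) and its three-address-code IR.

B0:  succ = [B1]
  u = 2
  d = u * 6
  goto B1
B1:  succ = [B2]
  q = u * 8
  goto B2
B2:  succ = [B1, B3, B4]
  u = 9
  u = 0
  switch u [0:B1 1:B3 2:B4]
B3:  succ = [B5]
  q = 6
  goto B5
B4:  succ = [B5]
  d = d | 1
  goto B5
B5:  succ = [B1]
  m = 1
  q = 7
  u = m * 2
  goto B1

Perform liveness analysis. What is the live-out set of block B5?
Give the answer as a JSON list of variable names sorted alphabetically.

Answer: ["d", "u"]

Working:
Block summaries:
  B0: def={d,u} ue=∅
  B1: def={q} ue={u}
  B2: def={u} ue=∅
  B3: def={q} ue=∅
  B4: def={d} ue={d}
  B5: def={m,q,u} ue=∅

Liveness:
  B0: in=∅ out={d,u}
  B1: in={d,u} out={d}
  B2: in={d} out={d,u}
  B3: in={d} out={d}
  B4: in={d} out={d}
  B5: in={d} out={d,u}

live-out(B5) = ["d", "u"]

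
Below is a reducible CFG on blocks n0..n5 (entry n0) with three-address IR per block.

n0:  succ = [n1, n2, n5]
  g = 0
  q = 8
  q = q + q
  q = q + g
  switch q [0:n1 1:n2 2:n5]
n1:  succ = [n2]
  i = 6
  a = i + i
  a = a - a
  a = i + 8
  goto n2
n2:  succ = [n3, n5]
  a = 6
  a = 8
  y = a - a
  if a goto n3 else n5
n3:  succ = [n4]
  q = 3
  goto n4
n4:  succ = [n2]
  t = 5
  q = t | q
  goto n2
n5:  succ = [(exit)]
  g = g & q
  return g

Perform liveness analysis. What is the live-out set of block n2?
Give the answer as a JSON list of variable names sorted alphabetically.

Answer: ["g", "q"]

Working:
Per-block:
  n0: def={g,q} ue=∅
  n1: def={a,i} ue=∅
  n2: def={a,y} ue=∅
  n3: def={q} ue=∅
  n4: def={q,t} ue={q}
  n5: def={g} ue={g,q}

Liveness:
  live n0: ∅→{g,q}
  live n1: {g,q}→{g,q}
  live n2: {g,q}→{g,q}
  live n3: {g}→{g,q}
  live n4: {g,q}→{g,q}
  live n5: {g,q}→∅

live-out(n2) = ["g", "q"]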